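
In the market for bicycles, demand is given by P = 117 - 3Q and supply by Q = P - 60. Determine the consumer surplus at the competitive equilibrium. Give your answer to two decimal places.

304.59

Rewriting supply in inverse form: P = 60 + Q.
Setting demand equal to supply, 57 = 4Q, so Q* = 14.25 and P* = 74.25.
CS is the area between the demand curve and P* from 0 to Q*: (1/2)(14.25)(42.75) = 304.5938.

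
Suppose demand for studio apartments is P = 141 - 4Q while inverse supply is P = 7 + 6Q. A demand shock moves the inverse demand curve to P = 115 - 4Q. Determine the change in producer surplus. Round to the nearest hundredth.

Initial equilibrium: Q_0 = 13.4, P_0 = 87.4; CS_0 = (1/2)(13.4)(53.6) = 359.12, PS_0 = (1/2)(13.4)(80.4) = 538.68.
New equilibrium: 115 - 4Q = 7 + 6Q gives Q_1 = 10.8, P_1 = 71.8; CS_1 = 233.28, PS_1 = 349.92.
Change in producer surplus = 349.92 - 538.68 = -188.76.

-188.76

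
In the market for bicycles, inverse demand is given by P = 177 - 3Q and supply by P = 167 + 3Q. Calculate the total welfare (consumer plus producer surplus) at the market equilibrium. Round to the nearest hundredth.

Equilibrium: 177 - 3Q = 167 + 3Q, so Q* = 1.6667 and P* = 172.
CS = (1/2)(1.6667)(5) = 4.1667 and PS = (1/2)(1.6667)(5) = 4.1667, so total surplus = 8.3333.

8.33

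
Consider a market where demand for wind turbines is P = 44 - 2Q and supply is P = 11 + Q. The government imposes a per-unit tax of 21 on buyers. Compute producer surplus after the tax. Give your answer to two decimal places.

8.00

Pre-tax equilibrium: 44 - 2Q = 11 + Q gives Q* = 11, P* = 22.
A tax on buyers shifts demand down by 21: (44 - 21) - 2Q = 11 + Q, so Q_t = 4. Buyers pay P_b = 36; sellers receive P_s = P_b - 21 = 15.
Producer surplus is the triangle above supply below P_s: (1/2)(4)(15 - 11) = 8.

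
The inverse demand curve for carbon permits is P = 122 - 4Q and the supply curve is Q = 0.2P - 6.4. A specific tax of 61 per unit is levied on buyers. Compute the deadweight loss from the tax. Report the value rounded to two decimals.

206.72

Rewriting supply in inverse form: P = 32 + 5Q.
Pre-tax equilibrium: 122 - 4Q = 32 + 5Q gives Q* = 10, P* = 82.
A tax on buyers shifts demand down by 61: (122 - 61) - 4Q = 32 + 5Q, so Q_t = 3.2222. Buyers pay P_b = 109.1111; sellers receive P_s = P_b - 61 = 48.1111.
Deadweight loss is the triangle between the curves from Q_t to Q*: (1/2)(10 - 3.2222)(61) = 206.7222.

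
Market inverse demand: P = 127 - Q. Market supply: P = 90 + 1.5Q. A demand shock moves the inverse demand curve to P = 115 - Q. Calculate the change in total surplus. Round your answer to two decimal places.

Initial equilibrium: Q_0 = 14.8, P_0 = 112.2; CS_0 = (1/2)(14.8)(14.8) = 109.52, PS_0 = (1/2)(14.8)(22.2) = 164.28.
New equilibrium: 115 - Q = 90 + 1.5Q gives Q_1 = 10, P_1 = 105; CS_1 = 50, PS_1 = 75.
Change in total surplus = (50 + 75) - (109.52 + 164.28) = -148.8.

-148.80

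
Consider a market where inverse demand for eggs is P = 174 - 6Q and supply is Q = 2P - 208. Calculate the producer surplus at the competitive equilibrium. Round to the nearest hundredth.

28.99

Rewriting supply in inverse form: P = 104 + 0.5Q.
Equilibrium: 174 - 6Q = 104 + 0.5Q, so Q* = 10.7692 and P* = 109.3846.
Producer surplus is the triangle above supply below P*: (1/2)(10.7692)(109.3846 - 104) = (1/2)(10.7692)(5.3846) = 28.9941.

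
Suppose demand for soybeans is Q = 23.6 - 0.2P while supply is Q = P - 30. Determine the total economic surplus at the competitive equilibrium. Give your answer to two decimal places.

645.33

Rewriting demand in inverse form: P = 118 - 5Q.
Rewriting supply in inverse form: P = 30 + Q.
Setting demand equal to supply, 88 = 6Q, so Q* = 14.6667 and P* = 44.6667.
Total surplus is the full triangle between the curves from 0 to Q*: (1/2)(14.6667)(118 - 30) = 645.3333.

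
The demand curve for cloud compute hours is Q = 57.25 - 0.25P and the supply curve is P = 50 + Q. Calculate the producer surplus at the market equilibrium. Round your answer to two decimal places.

640.82

Rewriting demand in inverse form: P = 229 - 4Q.
Setting demand equal to supply, 179 = 5Q, so Q* = 35.8 and P* = 85.8.
PS is the area between P* and the supply curve from 0 to Q*: (1/2)(35.8)(35.8) = 640.82.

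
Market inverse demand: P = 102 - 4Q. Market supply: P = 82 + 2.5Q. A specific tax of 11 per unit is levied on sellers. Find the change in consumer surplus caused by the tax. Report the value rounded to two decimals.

-15.10

Without the tax, 102 - 4Q = 82 + 2.5Q so Q* = 3.0769 and P* = 89.6923.
A tax on sellers shifts supply up by 11: 102 - 4Q = 82 + 2.5Q + 11, so Q_t = 1.3846. Buyers pay P_b = 96.4615; sellers receive P_s = P_b - 11 = 85.4615.
CS falls from (1/2)(3.0769)(12.3077) = 18.9349 to (1/2)(1.3846)(5.5385) = 3.8343, a change of -15.1006.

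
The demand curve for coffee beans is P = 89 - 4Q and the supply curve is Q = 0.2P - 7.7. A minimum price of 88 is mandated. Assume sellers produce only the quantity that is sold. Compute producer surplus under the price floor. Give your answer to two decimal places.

12.22

Rewriting supply in inverse form: P = 38.5 + 5Q.
Free-market equilibrium: 89 - 4Q = 38.5 + 5Q gives Q* = 5.6111, P* = 66.5556.
At the floor price 88, quantity demanded is (89 - 88)/4 = 0.25; demand is the short side, so Q = 0.25 trades at P = 88.
The supply price at Q = 0.25 is 39.75. PS is the trapezoid between 88 and supply over [0, 0.25]: (1/2)[(88 - 38.5) + (88 - 39.75)](0.25) = 12.2188.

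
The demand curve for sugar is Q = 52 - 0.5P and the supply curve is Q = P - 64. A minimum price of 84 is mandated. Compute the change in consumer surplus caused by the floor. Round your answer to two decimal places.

-77.78

Rewriting demand in inverse form: P = 104 - 2Q.
Rewriting supply in inverse form: P = 64 + Q.
Free-market equilibrium: 104 - 2Q = 64 + Q gives Q* = 13.3333, P* = 77.3333.
At the floor price 84, quantity demanded is (104 - 84)/2 = 10; demand is the short side, so Q = 10 trades at P = 84.
CS goes from (1/2)(13.3333)(26.6667) = 177.7778 to 100 (computed as (104 - 84)(10) - (1/2)(2)(10)^2), a change of -77.7778.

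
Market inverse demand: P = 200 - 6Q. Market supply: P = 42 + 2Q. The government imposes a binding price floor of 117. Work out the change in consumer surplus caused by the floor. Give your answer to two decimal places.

Free-market equilibrium: 200 - 6Q = 42 + 2Q gives Q* = 19.75, P* = 81.5.
At P = 117, buyers demand (200 - 117)/6 = 13.8333 while sellers would supply more, so the quantity traded is 13.8333 at price 117.
CS goes from (1/2)(19.75)(118.5) = 1170.1875 to 574.0833 (computed as (200 - 117)(13.8333) - (1/2)(6)(13.8333)^2), a change of -596.1042.

-596.10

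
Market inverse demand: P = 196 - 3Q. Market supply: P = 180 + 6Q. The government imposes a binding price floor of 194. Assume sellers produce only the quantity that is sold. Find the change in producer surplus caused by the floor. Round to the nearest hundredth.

-1.48

Without the control, 196 - 3Q = 180 + 6Q so Q* = 1.7778 and P* = 190.6667.
At P = 194, buyers demand (196 - 194)/3 = 0.6667 while sellers would supply more, so the quantity traded is 0.6667 at price 194.
PS goes from (1/2)(1.7778)(10.6667) = 9.4815 to 8 (computed as (194 - 180)(0.6667) - (1/2)(6)(0.6667)^2), a change of -1.4815.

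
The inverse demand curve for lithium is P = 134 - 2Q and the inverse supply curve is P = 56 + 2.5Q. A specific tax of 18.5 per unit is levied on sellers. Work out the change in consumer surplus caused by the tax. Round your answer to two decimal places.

-125.62

Pre-tax equilibrium: 134 - 2Q = 56 + 2.5Q gives Q* = 17.3333, P* = 99.3333.
With the tax, sellers need 18.5 more per unit: 134 - 2Q = 56 + 2.5Q + 18.5, so Q_t = 13.2222. Buyers pay P_b = 107.5556; sellers receive P_s = P_b - 18.5 = 89.0556.
Consumers lose the trapezoid between P* and P_b out to Q_t plus the triangle from Q_t to Q*: change in CS = 174.8272 - 300.4444 = -125.6173.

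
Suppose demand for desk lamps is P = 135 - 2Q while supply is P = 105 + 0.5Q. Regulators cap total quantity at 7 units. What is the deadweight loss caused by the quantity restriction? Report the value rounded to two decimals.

31.25

Unrestricted equilibrium: Q* = (135 - 105)/(2 + 0.5) = 12.
At Q = 7 the demand price is 135 - 2(7) = 121 and the supply price is 105 + 0.5(7) = 108.5.
DWL = (1/2)(gap between curves at 7) x (Q* - 7) = (1/2)(12.5)(5) = 31.25.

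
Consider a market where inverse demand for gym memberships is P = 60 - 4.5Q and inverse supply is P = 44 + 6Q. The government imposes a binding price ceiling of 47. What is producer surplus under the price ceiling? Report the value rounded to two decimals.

0.75

Free-market equilibrium: 60 - 4.5Q = 44 + 6Q gives Q* = 1.5238, P* = 53.1429.
At the ceiling price 47, quantity supplied is (47 - 44)/6 = 0.5; supply is the short side, so Q = 0.5 trades at P = 47.
PS is the triangle above supply below 47: (1/2)(0.5)(47 - 44) = 0.75.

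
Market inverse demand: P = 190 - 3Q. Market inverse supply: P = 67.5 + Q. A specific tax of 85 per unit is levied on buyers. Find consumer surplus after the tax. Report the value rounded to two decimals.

131.84

Without the tax, 190 - 3Q = 67.5 + Q so Q* = 30.625 and P* = 98.125.
A tax on buyers shifts demand down by 85: (190 - 85) - 3Q = 67.5 + Q, so Q_t = 9.375. Buyers pay P_b = 161.875; sellers receive P_s = P_b - 85 = 76.875.
Consumer surplus is the triangle under demand above P_b: (1/2)(9.375)(190 - 161.875) = 131.8359.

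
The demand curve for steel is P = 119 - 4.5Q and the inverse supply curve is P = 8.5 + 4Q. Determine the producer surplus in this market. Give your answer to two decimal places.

338.00

Equilibrium: 119 - 4.5Q = 8.5 + 4Q, so Q* = 13 and P* = 60.5.
Producer surplus is the triangle above supply below P*: (1/2)(13)(60.5 - 8.5) = (1/2)(13)(52) = 338.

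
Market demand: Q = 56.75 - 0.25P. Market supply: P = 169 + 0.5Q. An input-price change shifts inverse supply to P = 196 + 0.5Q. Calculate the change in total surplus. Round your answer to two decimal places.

Rewriting demand in inverse form: P = 227 - 4Q.
Initial equilibrium: Q_0 = 12.8889, P_0 = 175.4444; CS_0 = (1/2)(12.8889)(51.5556) = 332.2469, PS_0 = (1/2)(12.8889)(6.4444) = 41.5309.
New equilibrium: 227 - 4Q = 196 + 0.5Q gives Q_1 = 6.8889, P_1 = 199.4444; CS_1 = 94.9136, PS_1 = 11.8642.
Change in total surplus = (94.9136 + 11.8642) - (332.2469 + 41.5309) = -267.

-267.00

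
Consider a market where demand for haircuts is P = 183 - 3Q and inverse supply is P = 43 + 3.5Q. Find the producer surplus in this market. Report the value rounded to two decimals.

811.83

Setting demand equal to supply, 140 = 6.5Q, so Q* = 21.5385 and P* = 118.3846.
The supply curve's price intercept is 43, so PS = (1/2)(Q*)(P* - 43) = (1/2)(21.5385)(75.3846) = 811.8343.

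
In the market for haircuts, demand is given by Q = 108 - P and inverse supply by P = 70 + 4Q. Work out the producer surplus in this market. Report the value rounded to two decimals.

Rewriting demand in inverse form: P = 108 - Q.
Setting demand equal to supply, 38 = 5Q, so Q* = 7.6 and P* = 100.4.
PS is the area between P* and the supply curve from 0 to Q*: (1/2)(7.6)(30.4) = 115.52.

115.52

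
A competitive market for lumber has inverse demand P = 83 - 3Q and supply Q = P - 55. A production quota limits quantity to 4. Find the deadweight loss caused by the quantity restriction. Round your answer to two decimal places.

18.00

Rewriting supply in inverse form: P = 55 + Q.
Without the quota, 83 - 3Q = 55 + Q gives Q* = 7.
At Q = 4 the demand price is 83 - 3(4) = 71 and the supply price is 55 + (4) = 59.
DWL = (1/2)(gap between curves at 4) x (Q* - 4) = (1/2)(12)(3) = 18.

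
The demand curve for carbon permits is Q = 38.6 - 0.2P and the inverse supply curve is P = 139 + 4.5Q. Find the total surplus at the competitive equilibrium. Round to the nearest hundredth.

Rewriting demand in inverse form: P = 193 - 5Q.
Setting demand equal to supply, 54 = 9.5Q, so Q* = 5.6842 and P* = 164.5789.
Total surplus is the full triangle between the curves from 0 to Q*: (1/2)(5.6842)(193 - 139) = 153.4737.

153.47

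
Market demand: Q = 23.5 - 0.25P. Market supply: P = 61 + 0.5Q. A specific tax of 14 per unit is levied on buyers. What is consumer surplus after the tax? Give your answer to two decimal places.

35.65

Rewriting demand in inverse form: P = 94 - 4Q.
Pre-tax equilibrium: 94 - 4Q = 61 + 0.5Q gives Q* = 7.3333, P* = 64.6667.
With the tax, buyers' net willingness to pay falls by 14: (94 - 14) - 4Q = 61 + 0.5Q, so Q_t = 4.2222. Buyers pay P_b = 77.1111; sellers receive P_s = P_b - 14 = 63.1111.
Consumer surplus is the triangle under demand above P_b: (1/2)(4.2222)(94 - 77.1111) = 35.6543.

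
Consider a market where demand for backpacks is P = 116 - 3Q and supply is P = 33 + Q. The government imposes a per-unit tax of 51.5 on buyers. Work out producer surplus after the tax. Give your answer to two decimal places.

31.01

Pre-tax equilibrium: 116 - 3Q = 33 + Q gives Q* = 20.75, P* = 53.75.
A tax on buyers shifts demand down by 51.5: (116 - 51.5) - 3Q = 33 + Q, so Q_t = 7.875. Buyers pay P_b = 92.375; sellers receive P_s = P_b - 51.5 = 40.875.
Producer surplus is the triangle above supply below P_s: (1/2)(7.875)(40.875 - 33) = 31.0078.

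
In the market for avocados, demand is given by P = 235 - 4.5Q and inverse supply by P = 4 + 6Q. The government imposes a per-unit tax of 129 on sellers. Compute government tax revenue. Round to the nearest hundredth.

Without the tax, 235 - 4.5Q = 4 + 6Q so Q* = 22 and P* = 136.
With the tax, sellers need 129 more per unit: 235 - 4.5Q = 4 + 6Q + 129, so Q_t = 9.7143. Buyers pay P_b = 191.2857; sellers receive P_s = P_b - 129 = 62.2857.
Tax revenue = t x Q_t = 129 x 9.7143 = 1253.1429.

1253.14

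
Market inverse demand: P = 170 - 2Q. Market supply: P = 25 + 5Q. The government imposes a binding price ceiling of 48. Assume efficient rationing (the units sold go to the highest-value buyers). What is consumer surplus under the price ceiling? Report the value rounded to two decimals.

Without the control, 170 - 2Q = 25 + 5Q so Q* = 20.7143 and P* = 128.5714.
At the ceiling price 48, quantity supplied is (48 - 25)/5 = 4.6; supply is the short side, so Q = 4.6 trades at P = 48.
The demand price at Q = 4.6 is 160.8. CS is the trapezoid between demand and 48 over [0, 4.6]: (1/2)[(170 - 48) + (160.8 - 48)](4.6) = 540.04.

540.04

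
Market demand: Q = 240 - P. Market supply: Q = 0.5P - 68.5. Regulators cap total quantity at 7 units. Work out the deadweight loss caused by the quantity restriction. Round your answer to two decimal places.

Rewriting demand in inverse form: P = 240 - Q.
Rewriting supply in inverse form: P = 137 + 2Q.
Without the quota, 240 - Q = 137 + 2Q gives Q* = 34.3333.
At Q = 7 the demand price is 240 - (7) = 233 and the supply price is 137 + 2(7) = 151.
DWL = (1/2)(gap between curves at 7) x (Q* - 7) = (1/2)(82)(27.3333) = 1120.6667.

1120.67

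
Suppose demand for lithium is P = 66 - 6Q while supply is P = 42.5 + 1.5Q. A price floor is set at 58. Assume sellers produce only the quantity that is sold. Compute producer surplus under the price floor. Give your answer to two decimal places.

19.33

Without the control, 66 - 6Q = 42.5 + 1.5Q so Q* = 3.1333 and P* = 47.2.
At P = 58, buyers demand (66 - 58)/6 = 1.3333 while sellers would supply more, so the quantity traded is 1.3333 at price 58.
The supply price at Q = 1.3333 is 44.5. PS is the trapezoid between 58 and supply over [0, 1.3333]: (1/2)[(58 - 42.5) + (58 - 44.5)](1.3333) = 19.3333.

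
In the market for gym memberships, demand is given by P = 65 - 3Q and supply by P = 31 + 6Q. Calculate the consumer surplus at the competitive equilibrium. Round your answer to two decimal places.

Setting demand equal to supply, 34 = 9Q, so Q* = 3.7778 and P* = 53.6667.
CS is the area between the demand curve and P* from 0 to Q*: (1/2)(3.7778)(11.3333) = 21.4074.

21.41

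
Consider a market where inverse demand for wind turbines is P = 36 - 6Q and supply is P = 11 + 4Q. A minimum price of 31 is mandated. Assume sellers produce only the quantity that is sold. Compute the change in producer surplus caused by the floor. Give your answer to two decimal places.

2.78

Free-market equilibrium: 36 - 6Q = 11 + 4Q gives Q* = 2.5, P* = 21.
At P = 31, buyers demand (36 - 31)/6 = 0.8333 while sellers would supply more, so the quantity traded is 0.8333 at price 31.
PS goes from (1/2)(2.5)(10) = 12.5 to 15.2778 (computed as (31 - 11)(0.8333) - (1/2)(4)(0.8333)^2), a change of 2.7778.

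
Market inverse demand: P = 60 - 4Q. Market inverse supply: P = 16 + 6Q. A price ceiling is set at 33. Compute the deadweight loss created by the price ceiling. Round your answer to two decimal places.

Free-market equilibrium: 60 - 4Q = 16 + 6Q gives Q* = 4.4, P* = 42.4.
At P = 33, sellers supply (33 - 16)/6 = 2.8333 while buyers want more, so the quantity traded is 2.8333 at price 33.
The lost-trades triangle has base Q* - 2.8333 = 1.5667 and height equal to the gap between the curves at Q = 2.8333, which is 48.6667 - 33 = 15.6667. DWL = (1/2)(1.5667)(15.6667) = 12.2722.

12.27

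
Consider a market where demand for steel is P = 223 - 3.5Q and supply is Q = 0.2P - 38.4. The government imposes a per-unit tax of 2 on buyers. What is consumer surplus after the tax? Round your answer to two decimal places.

Rewriting supply in inverse form: P = 192 + 5Q.
Without the tax, 223 - 3.5Q = 192 + 5Q so Q* = 3.6471 and P* = 210.2353.
A tax on buyers shifts demand down by 2: (223 - 2) - 3.5Q = 192 + 5Q, so Q_t = 3.4118. Buyers pay P_b = 211.0588; sellers receive P_s = P_b - 2 = 209.0588.
CS = (1/2)(Q_t)(223 - P_b) = (1/2)(3.4118)(11.9412) = 20.3702.

20.37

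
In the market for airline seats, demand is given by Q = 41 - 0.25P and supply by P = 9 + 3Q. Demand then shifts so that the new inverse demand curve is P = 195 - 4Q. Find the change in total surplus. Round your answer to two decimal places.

755.07

Rewriting demand in inverse form: P = 164 - 4Q.
Initial equilibrium: Q_0 = 22.1429, P_0 = 75.4286; CS_0 = (1/2)(22.1429)(88.5714) = 980.6122, PS_0 = (1/2)(22.1429)(66.4286) = 735.4592.
New equilibrium: 195 - 4Q = 9 + 3Q gives Q_1 = 26.5714, P_1 = 88.7143; CS_1 = 1412.0816, PS_1 = 1059.0612.
Change in total surplus = (1412.0816 + 1059.0612) - (980.6122 + 735.4592) = 755.0714.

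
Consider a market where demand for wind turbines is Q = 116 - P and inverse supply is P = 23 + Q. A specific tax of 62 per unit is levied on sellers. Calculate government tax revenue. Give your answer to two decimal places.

Rewriting demand in inverse form: P = 116 - Q.
Without the tax, 116 - Q = 23 + Q so Q* = 46.5 and P* = 69.5.
With the tax, sellers need 62 more per unit: 116 - Q = 23 + Q + 62, so Q_t = 15.5. Buyers pay P_b = 100.5; sellers receive P_s = P_b - 62 = 38.5.
Tax revenue = t x Q_t = 62 x 15.5 = 961.

961.00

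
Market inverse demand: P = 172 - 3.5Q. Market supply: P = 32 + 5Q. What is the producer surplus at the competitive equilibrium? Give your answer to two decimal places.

678.20

Equilibrium: 172 - 3.5Q = 32 + 5Q, so Q* = 16.4706 and P* = 114.3529.
Producer surplus is the triangle above supply below P*: (1/2)(16.4706)(114.3529 - 32) = (1/2)(16.4706)(82.3529) = 678.2007.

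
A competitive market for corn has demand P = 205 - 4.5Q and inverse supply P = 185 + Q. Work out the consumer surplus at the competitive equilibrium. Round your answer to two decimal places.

29.75

Setting demand equal to supply, 20 = 5.5Q, so Q* = 3.6364 and P* = 188.6364.
Consumer surplus is the triangle under demand above P*: (1/2)(3.6364)(205 - 188.6364) = (1/2)(3.6364)(16.3636) = 29.7521.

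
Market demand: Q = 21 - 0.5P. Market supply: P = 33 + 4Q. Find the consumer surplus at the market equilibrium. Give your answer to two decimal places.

Rewriting demand in inverse form: P = 42 - 2Q.
Set 42 - 2Q = 33 + 4Q, which gives 9 = 6Q, so Q* = 1.5 and P* = 42 - 2(1.5) = 39.
The demand choke price is 42, so CS = (1/2)(Q*)(42 - P*) = (1/2)(1.5)(3) = 2.25.

2.25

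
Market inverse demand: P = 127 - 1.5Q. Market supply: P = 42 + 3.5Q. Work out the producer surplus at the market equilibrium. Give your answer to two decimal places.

505.75

Equilibrium: 127 - 1.5Q = 42 + 3.5Q, so Q* = 17 and P* = 101.5.
The supply curve's price intercept is 42, so PS = (1/2)(Q*)(P* - 42) = (1/2)(17)(59.5) = 505.75.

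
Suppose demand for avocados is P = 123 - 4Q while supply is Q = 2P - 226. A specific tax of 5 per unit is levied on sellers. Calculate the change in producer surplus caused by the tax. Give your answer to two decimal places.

Rewriting supply in inverse form: P = 113 + 0.5Q.
Pre-tax equilibrium: 123 - 4Q = 113 + 0.5Q gives Q* = 2.2222, P* = 114.1111.
With the tax, sellers need 5 more per unit: 123 - 4Q = 113 + 0.5Q + 5, so Q_t = 1.1111. Buyers pay P_b = 118.5556; sellers receive P_s = P_b - 5 = 113.5556.
Producers lose the trapezoid between P_s and P* out to Q_t plus the triangle from Q_t to Q*: change in PS = 0.3086 - 1.2346 = -0.9259.

-0.93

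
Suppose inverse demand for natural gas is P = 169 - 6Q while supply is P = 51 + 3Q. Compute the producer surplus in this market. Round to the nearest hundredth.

257.85

Setting demand equal to supply, 118 = 9Q, so Q* = 13.1111 and P* = 90.3333.
Producer surplus is the triangle above supply below P*: (1/2)(13.1111)(90.3333 - 51) = (1/2)(13.1111)(39.3333) = 257.8519.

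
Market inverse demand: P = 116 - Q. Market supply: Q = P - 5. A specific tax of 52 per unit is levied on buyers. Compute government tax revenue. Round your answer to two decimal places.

Rewriting supply in inverse form: P = 5 + Q.
Pre-tax equilibrium: 116 - Q = 5 + Q gives Q* = 55.5, P* = 60.5.
A tax on buyers shifts demand down by 52: (116 - 52) - Q = 5 + Q, so Q_t = 29.5. Buyers pay P_b = 86.5; sellers receive P_s = P_b - 52 = 34.5.
Revenue is the tax times quantity traded: 52 x 29.5 = 1534.

1534.00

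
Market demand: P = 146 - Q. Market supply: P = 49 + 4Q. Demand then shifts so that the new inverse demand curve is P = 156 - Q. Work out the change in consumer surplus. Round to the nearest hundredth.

Initial equilibrium: Q_0 = 19.4, P_0 = 126.6; CS_0 = (1/2)(19.4)(19.4) = 188.18, PS_0 = (1/2)(19.4)(77.6) = 752.72.
New equilibrium: 156 - Q = 49 + 4Q gives Q_1 = 21.4, P_1 = 134.6; CS_1 = 228.98, PS_1 = 915.92.
Change in consumer surplus = 228.98 - 188.18 = 40.8.

40.80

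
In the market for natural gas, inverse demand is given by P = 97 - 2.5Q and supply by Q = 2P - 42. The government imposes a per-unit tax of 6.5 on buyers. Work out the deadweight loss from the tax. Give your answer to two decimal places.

7.04

Rewriting supply in inverse form: P = 21 + 0.5Q.
Without the tax, 97 - 2.5Q = 21 + 0.5Q so Q* = 25.3333 and P* = 33.6667.
A tax on buyers shifts demand down by 6.5: (97 - 6.5) - 2.5Q = 21 + 0.5Q, so Q_t = 23.1667. Buyers pay P_b = 39.0833; sellers receive P_s = P_b - 6.5 = 32.5833.
The welfare triangle lost has base Q* - Q_t = 2.1667 and height t = 6.5, so DWL = (1/2)(2.1667)(6.5) = 7.0417.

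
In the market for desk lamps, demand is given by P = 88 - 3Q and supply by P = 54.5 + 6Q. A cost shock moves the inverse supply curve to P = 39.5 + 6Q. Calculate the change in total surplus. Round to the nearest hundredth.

Initial equilibrium: Q_0 = 3.7222, P_0 = 76.8333; CS_0 = (1/2)(3.7222)(11.1667) = 20.7824, PS_0 = (1/2)(3.7222)(22.3333) = 41.5648.
New equilibrium: 88 - 3Q = 39.5 + 6Q gives Q_1 = 5.3889, P_1 = 71.8333; CS_1 = 43.5602, PS_1 = 87.1204.
Change in total surplus = (43.5602 + 87.1204) - (20.7824 + 41.5648) = 68.3333.

68.33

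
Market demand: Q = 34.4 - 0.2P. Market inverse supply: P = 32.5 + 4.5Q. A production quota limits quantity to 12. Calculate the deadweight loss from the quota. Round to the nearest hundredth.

34.22

Rewriting demand in inverse form: P = 172 - 5Q.
Without the quota, 172 - 5Q = 32.5 + 4.5Q gives Q* = 14.6842.
At Q = 12 the demand price is 172 - 5(12) = 112 and the supply price is 32.5 + 4.5(12) = 86.5.
DWL = (1/2)(gap between curves at 12) x (Q* - 12) = (1/2)(25.5)(2.6842) = 34.2237.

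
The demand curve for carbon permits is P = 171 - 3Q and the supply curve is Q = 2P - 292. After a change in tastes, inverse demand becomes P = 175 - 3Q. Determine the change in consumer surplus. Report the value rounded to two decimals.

26.45

Rewriting supply in inverse form: P = 146 + 0.5Q.
Initial equilibrium: Q_0 = 7.1429, P_0 = 149.5714; CS_0 = (1/2)(7.1429)(21.4286) = 76.5306, PS_0 = (1/2)(7.1429)(3.5714) = 12.7551.
New equilibrium: 175 - 3Q = 146 + 0.5Q gives Q_1 = 8.2857, P_1 = 150.1429; CS_1 = 102.9796, PS_1 = 17.1633.
Change in consumer surplus = 102.9796 - 76.5306 = 26.449.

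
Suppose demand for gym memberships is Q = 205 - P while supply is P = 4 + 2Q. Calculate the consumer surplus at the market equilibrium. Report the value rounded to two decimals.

2244.50

Rewriting demand in inverse form: P = 205 - Q.
Equilibrium: 205 - Q = 4 + 2Q, so Q* = 67 and P* = 138.
CS is the area between the demand curve and P* from 0 to Q*: (1/2)(67)(67) = 2244.5.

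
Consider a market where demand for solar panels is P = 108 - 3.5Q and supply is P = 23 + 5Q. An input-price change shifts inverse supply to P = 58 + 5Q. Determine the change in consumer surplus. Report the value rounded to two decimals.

Initial equilibrium: Q_0 = 10, P_0 = 73; CS_0 = (1/2)(10)(35) = 175, PS_0 = (1/2)(10)(50) = 250.
New equilibrium: 108 - 3.5Q = 58 + 5Q gives Q_1 = 5.8824, P_1 = 87.4118; CS_1 = 60.5536, PS_1 = 86.5052.
Change in consumer surplus = 60.5536 - 175 = -114.4464.

-114.45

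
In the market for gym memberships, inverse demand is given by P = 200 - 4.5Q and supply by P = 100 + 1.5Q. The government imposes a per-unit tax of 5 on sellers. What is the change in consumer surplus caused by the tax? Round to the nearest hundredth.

-60.94

Without the tax, 200 - 4.5Q = 100 + 1.5Q so Q* = 16.6667 and P* = 125.
A tax on sellers shifts supply up by 5: 200 - 4.5Q = 100 + 1.5Q + 5, so Q_t = 15.8333. Buyers pay P_b = 128.75; sellers receive P_s = P_b - 5 = 123.75.
CS falls from (1/2)(16.6667)(75) = 625 to (1/2)(15.8333)(71.25) = 564.0625, a change of -60.9375.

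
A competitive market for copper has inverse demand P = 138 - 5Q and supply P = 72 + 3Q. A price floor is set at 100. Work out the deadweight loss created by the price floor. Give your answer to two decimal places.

Without the control, 138 - 5Q = 72 + 3Q so Q* = 8.25 and P* = 96.75.
At the floor price 100, quantity demanded is (138 - 100)/5 = 7.6; demand is the short side, so Q = 7.6 trades at P = 100.
At Q = 7.6 the demand price is 100 and the supply price is 94.8. Deadweight loss is the triangle between the curves from 7.6 to 8.25: (1/2)(100 - 94.8)(8.25 - 7.6) = 1.69.

1.69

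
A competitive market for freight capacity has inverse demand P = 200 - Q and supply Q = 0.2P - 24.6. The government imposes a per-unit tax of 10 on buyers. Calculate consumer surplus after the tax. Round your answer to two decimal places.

Rewriting supply in inverse form: P = 123 + 5Q.
Without the tax, 200 - Q = 123 + 5Q so Q* = 12.8333 and P* = 187.1667.
With the tax, buyers' net willingness to pay falls by 10: (200 - 10) - Q = 123 + 5Q, so Q_t = 11.1667. Buyers pay P_b = 188.8333; sellers receive P_s = P_b - 10 = 178.8333.
Consumer surplus is the triangle under demand above P_b: (1/2)(11.1667)(200 - 188.8333) = 62.3472.

62.35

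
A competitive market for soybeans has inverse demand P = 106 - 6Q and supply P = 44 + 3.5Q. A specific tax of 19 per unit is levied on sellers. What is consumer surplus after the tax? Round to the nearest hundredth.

61.46

Pre-tax equilibrium: 106 - 6Q = 44 + 3.5Q gives Q* = 6.5263, P* = 66.8421.
A tax on sellers shifts supply up by 19: 106 - 6Q = 44 + 3.5Q + 19, so Q_t = 4.5263. Buyers pay P_b = 78.8421; sellers receive P_s = P_b - 19 = 59.8421.
CS = (1/2)(Q_t)(106 - P_b) = (1/2)(4.5263)(27.1579) = 61.4626.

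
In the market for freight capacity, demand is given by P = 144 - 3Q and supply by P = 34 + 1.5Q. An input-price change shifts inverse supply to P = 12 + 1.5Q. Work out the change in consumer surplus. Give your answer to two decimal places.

Initial equilibrium: Q_0 = 24.4444, P_0 = 70.6667; CS_0 = (1/2)(24.4444)(73.3333) = 896.2963, PS_0 = (1/2)(24.4444)(36.6667) = 448.1481.
New equilibrium: 144 - 3Q = 12 + 1.5Q gives Q_1 = 29.3333, P_1 = 56; CS_1 = 1290.6667, PS_1 = 645.3333.
Change in consumer surplus = 1290.6667 - 896.2963 = 394.3704.

394.37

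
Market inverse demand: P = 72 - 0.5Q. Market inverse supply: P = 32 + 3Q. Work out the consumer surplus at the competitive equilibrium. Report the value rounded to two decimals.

Equilibrium: 72 - 0.5Q = 32 + 3Q, so Q* = 11.4286 and P* = 66.2857.
Consumer surplus is the triangle under demand above P*: (1/2)(11.4286)(72 - 66.2857) = (1/2)(11.4286)(5.7143) = 32.6531.

32.65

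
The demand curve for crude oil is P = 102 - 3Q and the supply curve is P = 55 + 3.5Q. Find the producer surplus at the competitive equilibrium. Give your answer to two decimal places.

91.50

Set 102 - 3Q = 55 + 3.5Q, which gives 47 = 6.5Q, so Q* = 7.2308 and P* = 102 - 3(7.2308) = 80.3077.
PS is the area between P* and the supply curve from 0 to Q*: (1/2)(7.2308)(25.3077) = 91.497.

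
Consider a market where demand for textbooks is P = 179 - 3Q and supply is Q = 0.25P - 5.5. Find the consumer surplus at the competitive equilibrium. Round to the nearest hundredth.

754.56

Rewriting supply in inverse form: P = 22 + 4Q.
Set 179 - 3Q = 22 + 4Q, which gives 157 = 7Q, so Q* = 22.4286 and P* = 179 - 3(22.4286) = 111.7143.
Consumer surplus is the triangle under demand above P*: (1/2)(22.4286)(179 - 111.7143) = (1/2)(22.4286)(67.2857) = 754.5612.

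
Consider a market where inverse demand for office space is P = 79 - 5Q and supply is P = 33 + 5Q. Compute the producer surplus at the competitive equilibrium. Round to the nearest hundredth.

Set 79 - 5Q = 33 + 5Q, which gives 46 = 10Q, so Q* = 4.6 and P* = 79 - 5(4.6) = 56.
Producer surplus is the triangle above supply below P*: (1/2)(4.6)(56 - 33) = (1/2)(4.6)(23) = 52.9.

52.90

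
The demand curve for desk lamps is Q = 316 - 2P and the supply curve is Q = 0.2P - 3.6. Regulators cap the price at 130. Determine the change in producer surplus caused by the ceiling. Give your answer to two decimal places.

Rewriting demand in inverse form: P = 158 - 0.5Q.
Rewriting supply in inverse form: P = 18 + 5Q.
Free-market equilibrium: 158 - 0.5Q = 18 + 5Q gives Q* = 25.4545, P* = 145.2727.
At P = 130, sellers supply (130 - 18)/5 = 22.4 while buyers want more, so the quantity traded is 22.4 at price 130.
PS goes from (1/2)(25.4545)(127.2727) = 1619.8347 to 1254.4 (computed as (130 - 18)(22.4) - (1/2)(5)(22.4)^2), a change of -365.4347.

-365.43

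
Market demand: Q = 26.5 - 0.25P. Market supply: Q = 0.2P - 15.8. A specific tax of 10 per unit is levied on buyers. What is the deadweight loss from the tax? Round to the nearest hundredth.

Rewriting demand in inverse form: P = 106 - 4Q.
Rewriting supply in inverse form: P = 79 + 5Q.
Pre-tax equilibrium: 106 - 4Q = 79 + 5Q gives Q* = 3, P* = 94.
A tax on buyers shifts demand down by 10: (106 - 10) - 4Q = 79 + 5Q, so Q_t = 1.8889. Buyers pay P_b = 98.4444; sellers receive P_s = P_b - 10 = 88.4444.
Deadweight loss is the triangle between the curves from Q_t to Q*: (1/2)(3 - 1.8889)(10) = 5.5556.

5.56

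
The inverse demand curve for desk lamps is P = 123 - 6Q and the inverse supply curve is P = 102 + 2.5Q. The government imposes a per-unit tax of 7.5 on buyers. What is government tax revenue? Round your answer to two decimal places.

Pre-tax equilibrium: 123 - 6Q = 102 + 2.5Q gives Q* = 2.4706, P* = 108.1765.
With the tax, buyers' net willingness to pay falls by 7.5: (123 - 7.5) - 6Q = 102 + 2.5Q, so Q_t = 1.5882. Buyers pay P_b = 113.4706; sellers receive P_s = P_b - 7.5 = 105.9706.
Revenue is the tax times quantity traded: 7.5 x 1.5882 = 11.9118.

11.91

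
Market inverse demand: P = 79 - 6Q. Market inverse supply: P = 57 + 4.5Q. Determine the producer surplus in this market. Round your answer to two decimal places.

9.88

Equilibrium: 79 - 6Q = 57 + 4.5Q, so Q* = 2.0952 and P* = 66.4286.
PS is the area between P* and the supply curve from 0 to Q*: (1/2)(2.0952)(9.4286) = 9.8776.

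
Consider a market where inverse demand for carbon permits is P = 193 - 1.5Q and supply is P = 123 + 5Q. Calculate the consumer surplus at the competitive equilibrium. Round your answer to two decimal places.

Set 193 - 1.5Q = 123 + 5Q, which gives 70 = 6.5Q, so Q* = 10.7692 and P* = 193 - 1.5(10.7692) = 176.8462.
The demand choke price is 193, so CS = (1/2)(Q*)(193 - P*) = (1/2)(10.7692)(16.1538) = 86.9822.

86.98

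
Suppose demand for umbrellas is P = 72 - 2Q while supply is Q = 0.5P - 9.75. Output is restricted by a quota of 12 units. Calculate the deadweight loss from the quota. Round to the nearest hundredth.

Rewriting supply in inverse form: P = 19.5 + 2Q.
Without the quota, 72 - 2Q = 19.5 + 2Q gives Q* = 13.125.
At Q = 12 the demand price is 72 - 2(12) = 48 and the supply price is 19.5 + 2(12) = 43.5.
DWL = (1/2)(gap between curves at 12) x (Q* - 12) = (1/2)(4.5)(1.125) = 2.5312.

2.53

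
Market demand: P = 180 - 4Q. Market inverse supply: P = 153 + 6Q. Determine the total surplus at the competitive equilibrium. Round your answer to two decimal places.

36.45

Equilibrium: 180 - 4Q = 153 + 6Q, so Q* = 2.7 and P* = 169.2.
CS = (1/2)(2.7)(10.8) = 14.58 and PS = (1/2)(2.7)(16.2) = 21.87, so total surplus = 36.45.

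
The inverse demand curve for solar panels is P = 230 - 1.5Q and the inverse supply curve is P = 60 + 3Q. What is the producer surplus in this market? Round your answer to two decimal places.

Equilibrium: 230 - 1.5Q = 60 + 3Q, so Q* = 37.7778 and P* = 173.3333.
The supply curve's price intercept is 60, so PS = (1/2)(Q*)(P* - 60) = (1/2)(37.7778)(113.3333) = 2140.7407.

2140.74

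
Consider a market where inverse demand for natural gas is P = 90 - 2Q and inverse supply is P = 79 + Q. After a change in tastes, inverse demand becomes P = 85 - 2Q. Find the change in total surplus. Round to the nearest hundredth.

Initial equilibrium: Q_0 = 3.6667, P_0 = 82.6667; CS_0 = (1/2)(3.6667)(7.3333) = 13.4444, PS_0 = (1/2)(3.6667)(3.6667) = 6.7222.
New equilibrium: 85 - 2Q = 79 + Q gives Q_1 = 2, P_1 = 81; CS_1 = 4, PS_1 = 2.
Change in total surplus = (4 + 2) - (13.4444 + 6.7222) = -14.1667.

-14.17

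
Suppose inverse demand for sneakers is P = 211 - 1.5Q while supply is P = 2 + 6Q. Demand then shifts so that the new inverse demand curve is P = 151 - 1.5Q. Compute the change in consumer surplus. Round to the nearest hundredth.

Initial equilibrium: Q_0 = 27.8667, P_0 = 169.2; CS_0 = (1/2)(27.8667)(41.8) = 582.4133, PS_0 = (1/2)(27.8667)(167.2) = 2329.6533.
New equilibrium: 151 - 1.5Q = 2 + 6Q gives Q_1 = 19.8667, P_1 = 121.2; CS_1 = 296.0133, PS_1 = 1184.0533.
Change in consumer surplus = 296.0133 - 582.4133 = -286.4.

-286.40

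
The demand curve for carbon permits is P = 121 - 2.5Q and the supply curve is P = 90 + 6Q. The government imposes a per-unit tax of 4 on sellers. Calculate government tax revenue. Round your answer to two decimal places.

Without the tax, 121 - 2.5Q = 90 + 6Q so Q* = 3.6471 and P* = 111.8824.
A tax on sellers shifts supply up by 4: 121 - 2.5Q = 90 + 6Q + 4, so Q_t = 3.1765. Buyers pay P_b = 113.0588; sellers receive P_s = P_b - 4 = 109.0588.
Tax revenue = t x Q_t = 4 x 3.1765 = 12.7059.

12.71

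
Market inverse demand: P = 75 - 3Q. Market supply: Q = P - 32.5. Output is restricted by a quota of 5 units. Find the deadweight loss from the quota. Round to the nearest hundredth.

Rewriting supply in inverse form: P = 32.5 + Q.
Without the quota, 75 - 3Q = 32.5 + Q gives Q* = 10.625.
At Q = 5 the demand price is 75 - 3(5) = 60 and the supply price is 32.5 + (5) = 37.5.
DWL = (1/2)(gap between curves at 5) x (Q* - 5) = (1/2)(22.5)(5.625) = 63.2812.

63.28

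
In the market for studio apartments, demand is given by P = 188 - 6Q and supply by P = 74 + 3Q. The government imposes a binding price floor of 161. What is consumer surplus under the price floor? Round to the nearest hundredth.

Without the control, 188 - 6Q = 74 + 3Q so Q* = 12.6667 and P* = 112.
At the floor price 161, quantity demanded is (188 - 161)/6 = 4.5; demand is the short side, so Q = 4.5 trades at P = 161.
CS is the triangle under demand above 161: (1/2)(4.5)(188 - 161) = 60.75.

60.75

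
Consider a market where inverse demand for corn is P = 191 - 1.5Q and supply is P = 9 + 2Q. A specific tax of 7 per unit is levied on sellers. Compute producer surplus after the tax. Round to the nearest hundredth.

2500.00

Pre-tax equilibrium: 191 - 1.5Q = 9 + 2Q gives Q* = 52, P* = 113.
A tax on sellers shifts supply up by 7: 191 - 1.5Q = 9 + 2Q + 7, so Q_t = 50. Buyers pay P_b = 116; sellers receive P_s = P_b - 7 = 109.
Producer surplus is the triangle above supply below P_s: (1/2)(50)(109 - 9) = 2500.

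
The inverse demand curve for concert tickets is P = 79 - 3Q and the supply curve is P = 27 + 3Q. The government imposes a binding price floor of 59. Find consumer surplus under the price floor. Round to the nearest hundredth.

66.67

Without the control, 79 - 3Q = 27 + 3Q so Q* = 8.6667 and P* = 53.
At P = 59, buyers demand (79 - 59)/3 = 6.6667 while sellers would supply more, so the quantity traded is 6.6667 at price 59.
CS is the triangle under demand above 59: (1/2)(6.6667)(79 - 59) = 66.6667.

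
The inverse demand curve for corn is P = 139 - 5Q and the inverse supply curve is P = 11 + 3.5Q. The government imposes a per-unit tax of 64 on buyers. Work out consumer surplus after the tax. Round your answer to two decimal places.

141.73

Pre-tax equilibrium: 139 - 5Q = 11 + 3.5Q gives Q* = 15.0588, P* = 63.7059.
A tax on buyers shifts demand down by 64: (139 - 64) - 5Q = 11 + 3.5Q, so Q_t = 7.5294. Buyers pay P_b = 101.3529; sellers receive P_s = P_b - 64 = 37.3529.
CS = (1/2)(Q_t)(139 - P_b) = (1/2)(7.5294)(37.6471) = 141.7301.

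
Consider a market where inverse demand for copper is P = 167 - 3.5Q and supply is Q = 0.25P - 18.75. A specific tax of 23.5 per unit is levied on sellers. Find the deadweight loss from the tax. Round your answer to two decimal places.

36.82

Rewriting supply in inverse form: P = 75 + 4Q.
Pre-tax equilibrium: 167 - 3.5Q = 75 + 4Q gives Q* = 12.2667, P* = 124.0667.
With the tax, sellers need 23.5 more per unit: 167 - 3.5Q = 75 + 4Q + 23.5, so Q_t = 9.1333. Buyers pay P_b = 135.0333; sellers receive P_s = P_b - 23.5 = 111.5333.
The welfare triangle lost has base Q* - Q_t = 3.1333 and height t = 23.5, so DWL = (1/2)(3.1333)(23.5) = 36.8167.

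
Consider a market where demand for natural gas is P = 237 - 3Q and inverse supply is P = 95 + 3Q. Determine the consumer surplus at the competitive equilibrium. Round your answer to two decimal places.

840.17

Setting demand equal to supply, 142 = 6Q, so Q* = 23.6667 and P* = 166.
Consumer surplus is the triangle under demand above P*: (1/2)(23.6667)(237 - 166) = (1/2)(23.6667)(71) = 840.1667.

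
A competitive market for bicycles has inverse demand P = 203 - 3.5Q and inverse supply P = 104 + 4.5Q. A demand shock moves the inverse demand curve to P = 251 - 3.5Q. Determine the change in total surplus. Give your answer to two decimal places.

738.00

Initial equilibrium: Q_0 = 12.375, P_0 = 159.6875; CS_0 = (1/2)(12.375)(43.3125) = 267.9961, PS_0 = (1/2)(12.375)(55.6875) = 344.5664.
New equilibrium: 251 - 3.5Q = 104 + 4.5Q gives Q_1 = 18.375, P_1 = 186.6875; CS_1 = 590.8711, PS_1 = 759.6914.
Change in total surplus = (590.8711 + 759.6914) - (267.9961 + 344.5664) = 738.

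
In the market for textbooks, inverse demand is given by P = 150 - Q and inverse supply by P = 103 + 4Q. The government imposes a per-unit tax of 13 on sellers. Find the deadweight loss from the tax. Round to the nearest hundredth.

16.90

Without the tax, 150 - Q = 103 + 4Q so Q* = 9.4 and P* = 140.6.
A tax on sellers shifts supply up by 13: 150 - Q = 103 + 4Q + 13, so Q_t = 6.8. Buyers pay P_b = 143.2; sellers receive P_s = P_b - 13 = 130.2.
Deadweight loss is the triangle between the curves from Q_t to Q*: (1/2)(9.4 - 6.8)(13) = 16.9.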